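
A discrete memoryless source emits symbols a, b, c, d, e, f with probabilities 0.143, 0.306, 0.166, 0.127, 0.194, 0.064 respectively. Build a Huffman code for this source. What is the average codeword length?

2.5 bits/symbol

Repeatedly combine the two least-probable nodes; the expected code length is the sum of the merged weights.
merge 8/125 + 127/1000 → 191/1000
merge 143/1000 + 83/500 → 309/1000
merge 191/1000 + 97/500 → 77/200
merge 153/500 + 309/1000 → 123/200
merge 77/200 + 123/200 → 1
L = 191/1000 + 309/1000 + 77/200 + 123/200 + 1 = 5/2 = 2.5 bits/symbol.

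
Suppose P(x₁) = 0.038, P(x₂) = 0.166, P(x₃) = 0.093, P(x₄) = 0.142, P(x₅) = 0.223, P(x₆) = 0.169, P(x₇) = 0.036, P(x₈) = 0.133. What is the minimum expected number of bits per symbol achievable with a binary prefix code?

Repeatedly combine the two least-probable nodes; the expected code length is the sum of the merged weights.
merge 9/250 + 19/500 → 37/500
merge 37/500 + 93/1000 → 167/1000
merge 133/1000 + 71/500 → 11/40
merge 83/500 + 167/1000 → 333/1000
merge 169/1000 + 223/1000 → 49/125
merge 11/40 + 333/1000 → 76/125
merge 49/125 + 76/125 → 1
L = 37/500 + 167/1000 + 11/40 + 333/1000 + 49/125 + 76/125 + 1 = 2849/1000 = 2.849 bits/symbol.

2.849 bits/symbol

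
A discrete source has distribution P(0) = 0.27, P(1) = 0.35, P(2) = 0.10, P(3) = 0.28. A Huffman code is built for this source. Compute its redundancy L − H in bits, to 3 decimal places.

Entropy H = −Σ p log₂ p ≈ 1.8865 bits.
Huffman merges: 1/10+27/100→37/100; 7/25+7/20→63/100; 37/100+63/100→1. L = 2 ≈ 2.0000.
L − H = 2.0000 − 1.8865 = 0.113 bits.

0.113 bits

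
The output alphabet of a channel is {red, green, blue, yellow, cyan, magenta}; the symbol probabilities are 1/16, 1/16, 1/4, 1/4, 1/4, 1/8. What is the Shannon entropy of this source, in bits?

Each probability is a power of 1/2, so log₂(1/p) is an integer.
H = Σ p·log₂(1/p) = 1/16·4 + 1/16·4 + 1/4·2 + 1/4·2 + 1/4·2 + 1/8·3 = 2.375 bits.

2.375 bits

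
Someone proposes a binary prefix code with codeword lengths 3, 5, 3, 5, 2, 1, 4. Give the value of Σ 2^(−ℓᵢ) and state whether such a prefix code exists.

1.125; no

With common denominator 2^5 = 32: Σ 2^(−ℓᵢ) = 4/32 + 1/32 + 4/32 + 1/32 + 8/32 + 16/32 + 2/32 = 36/32 = 1.125.
Kraft's inequality requires Σ ≤ 1; here Σ = 1.125 > 1, so no such prefix code exists.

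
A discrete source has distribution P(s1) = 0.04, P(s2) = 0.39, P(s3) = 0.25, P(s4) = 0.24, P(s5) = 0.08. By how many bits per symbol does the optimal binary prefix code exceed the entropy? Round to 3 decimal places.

Entropy H = −Σ p log₂ p ≈ 2.0012 bits.
Huffman merges: 1/25+2/25→3/25; 3/25+6/25→9/25; 1/4+9/25→61/100; 39/100+61/100→1. L = 209/100 ≈ 2.0900.
L − H = 2.0900 − 2.0012 = 0.089 bits.

0.089 bits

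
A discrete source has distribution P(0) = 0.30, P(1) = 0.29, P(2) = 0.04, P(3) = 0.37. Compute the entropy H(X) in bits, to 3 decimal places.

1.755 bits

H = −Σ pᵢ log₂ pᵢ.
−0.30·log₂(0.30) = 0.5211
−0.29·log₂(0.29) = 0.5179
−0.04·log₂(0.04) = 0.1858
−0.37·log₂(0.37) = 0.5307
Sum ≈ 1.7555 → 1.755 bits.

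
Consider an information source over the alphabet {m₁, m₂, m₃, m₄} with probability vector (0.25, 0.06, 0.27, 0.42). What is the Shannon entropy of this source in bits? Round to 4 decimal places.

1.7792 bits

H = −Σ pᵢ log₂ pᵢ.
−0.25·log₂(0.25) = 0.5000
−0.06·log₂(0.06) = 0.2435
−0.27·log₂(0.27) = 0.5100
−0.42·log₂(0.42) = 0.5256
Sum ≈ 1.7792 → 1.7792 bits.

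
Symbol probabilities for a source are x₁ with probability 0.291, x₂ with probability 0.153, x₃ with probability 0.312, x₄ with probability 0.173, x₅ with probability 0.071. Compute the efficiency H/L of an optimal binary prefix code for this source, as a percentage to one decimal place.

97.4%

Entropy H = −Σ p log₂ p ≈ 2.1657 bits.
Huffman merges: 71/1000+153/1000→28/125; 173/1000+28/125→397/1000; 291/1000+39/125→603/1000; 397/1000+603/1000→1. L = 278/125 ≈ 2.2240.
Efficiency = H/L = 2.1657/2.2240 = 97.4%.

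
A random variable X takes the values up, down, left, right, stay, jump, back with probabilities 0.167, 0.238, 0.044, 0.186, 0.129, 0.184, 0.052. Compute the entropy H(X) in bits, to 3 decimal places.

H = −Σ pᵢ log₂ pᵢ.
−0.167·log₂(0.167) = 0.4312
−0.238·log₂(0.238) = 0.4929
−0.044·log₂(0.044) = 0.1983
−0.186·log₂(0.186) = 0.4514
−0.129·log₂(0.129) = 0.3811
−0.184·log₂(0.184) = 0.4494
−0.052·log₂(0.052) = 0.2218
Sum ≈ 2.6260 → 2.626 bits.

2.626 bits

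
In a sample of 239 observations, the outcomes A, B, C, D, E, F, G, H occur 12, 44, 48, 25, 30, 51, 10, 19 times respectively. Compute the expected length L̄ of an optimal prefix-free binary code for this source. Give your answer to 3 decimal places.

Probabilities are the counts divided by 239.
Repeatedly combine the two least-probable nodes; the expected code length is the sum of the merged weights.
merge 10/239 + 12/239 → 22/239
merge 19/239 + 22/239 → 41/239
merge 25/239 + 30/239 → 55/239
merge 41/239 + 44/239 → 85/239
merge 48/239 + 51/239 → 99/239
merge 55/239 + 85/239 → 140/239
merge 99/239 + 140/239 → 1
L = 22/239 + 41/239 + 55/239 + 85/239 + 99/239 + 140/239 + 1 = 681/239 ≈ 2.849 bits/symbol.

2.849 bits/symbol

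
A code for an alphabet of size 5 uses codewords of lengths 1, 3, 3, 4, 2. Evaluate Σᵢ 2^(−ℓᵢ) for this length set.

With common denominator 2^4 = 16: Σ 2^(−ℓᵢ) = 8/16 + 2/16 + 2/16 + 1/16 + 4/16 = 17/16 = 1.0625.

1.0625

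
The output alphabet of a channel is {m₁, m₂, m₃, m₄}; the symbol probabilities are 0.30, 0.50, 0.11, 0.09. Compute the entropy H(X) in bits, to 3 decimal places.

1.684 bits

H = −Σ pᵢ log₂ pᵢ.
−0.30·log₂(0.30) = 0.5211
−0.50·log₂(0.50) = 0.5000
−0.11·log₂(0.11) = 0.3503
−0.09·log₂(0.09) = 0.3127
Sum ≈ 1.6840 → 1.684 bits.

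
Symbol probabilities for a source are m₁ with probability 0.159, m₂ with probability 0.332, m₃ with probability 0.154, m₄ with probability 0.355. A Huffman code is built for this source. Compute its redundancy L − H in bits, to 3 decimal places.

0.062 bits

Entropy H = −Σ p log₂ p ≈ 1.8960 bits.
Huffman merges: 77/500+159/1000→313/1000; 313/1000+83/250→129/200; 71/200+129/200→1. L = 979/500 ≈ 1.9580.
L − H = 1.9580 − 1.8960 = 0.062 bits.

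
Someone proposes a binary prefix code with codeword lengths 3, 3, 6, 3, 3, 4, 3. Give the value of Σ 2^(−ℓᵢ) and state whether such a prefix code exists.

With common denominator 2^6 = 64: Σ 2^(−ℓᵢ) = 8/64 + 8/64 + 1/64 + 8/64 + 8/64 + 4/64 + 8/64 = 45/64 = 0.703125.
Kraft's inequality requires Σ ≤ 1; here Σ = 0.703125 ≤ 1, so such a prefix code exists.

0.703125; yes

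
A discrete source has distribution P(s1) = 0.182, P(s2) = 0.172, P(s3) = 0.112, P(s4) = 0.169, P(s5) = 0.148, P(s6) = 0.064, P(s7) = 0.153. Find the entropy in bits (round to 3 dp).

H = −Σ pᵢ log₂ pᵢ.
−0.182·log₂(0.182) = 0.4474
−0.172·log₂(0.172) = 0.4368
−0.112·log₂(0.112) = 0.3537
−0.169·log₂(0.169) = 0.4335
−0.148·log₂(0.148) = 0.4079
−0.064·log₂(0.064) = 0.2538
−0.153·log₂(0.153) = 0.4144
Sum ≈ 2.7475 → 2.747 bits.

2.747 bits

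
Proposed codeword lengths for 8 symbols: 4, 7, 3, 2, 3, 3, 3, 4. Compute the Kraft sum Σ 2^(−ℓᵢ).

0.8828125

With common denominator 2^7 = 128: Σ 2^(−ℓᵢ) = 8/128 + 1/128 + 16/128 + 32/128 + 16/128 + 16/128 + 16/128 + 8/128 = 113/128 = 0.8828125.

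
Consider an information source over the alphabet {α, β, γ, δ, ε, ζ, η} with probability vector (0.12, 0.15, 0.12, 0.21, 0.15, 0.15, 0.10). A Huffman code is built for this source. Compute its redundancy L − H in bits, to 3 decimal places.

0.019 bits

Entropy H = −Σ p log₂ p ≈ 2.7708 bits.
Huffman merges: 1/10+3/25→11/50; 3/25+3/20→27/100; 3/20+3/20→3/10; 21/100+11/50→43/100; 27/100+3/10→57/100; 43/100+57/100→1. L = 279/100 ≈ 2.7900.
L − H = 2.7900 − 2.7708 = 0.019 bits.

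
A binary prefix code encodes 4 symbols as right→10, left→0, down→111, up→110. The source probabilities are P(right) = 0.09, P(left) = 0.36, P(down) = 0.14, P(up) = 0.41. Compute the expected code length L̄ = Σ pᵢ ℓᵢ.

2.19 bits/symbol

L̄ = Σ pᵢ·ℓᵢ = 0.09·2 + 0.36·1 + 0.14·3 + 0.41·3 = 2.19 bits/symbol.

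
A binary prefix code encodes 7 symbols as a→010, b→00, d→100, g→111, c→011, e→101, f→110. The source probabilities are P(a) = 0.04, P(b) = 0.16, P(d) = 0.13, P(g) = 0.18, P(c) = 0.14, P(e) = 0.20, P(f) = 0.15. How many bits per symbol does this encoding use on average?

L̄ = Σ pᵢ·ℓᵢ = 0.04·3 + 0.16·2 + 0.13·3 + 0.18·3 + 0.14·3 + 0.20·3 + 0.15·3 = 2.84 bits/symbol.

2.84 bits/symbol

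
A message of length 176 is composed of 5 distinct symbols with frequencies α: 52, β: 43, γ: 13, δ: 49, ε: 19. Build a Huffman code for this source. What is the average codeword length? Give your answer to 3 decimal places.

Probabilities are the counts divided by 176.
Repeatedly combine the two least-probable nodes; the expected code length is the sum of the merged weights.
merge 13/176 + 19/176 → 2/11
merge 2/11 + 43/176 → 75/176
merge 49/176 + 13/44 → 101/176
merge 75/176 + 101/176 → 1
L = 2/11 + 75/176 + 101/176 + 1 = 24/11 ≈ 2.182 bits/symbol.

2.182 bits/symbol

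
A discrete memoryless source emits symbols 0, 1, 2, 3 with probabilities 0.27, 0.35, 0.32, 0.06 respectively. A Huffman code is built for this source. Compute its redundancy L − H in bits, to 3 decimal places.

Entropy H = −Σ p log₂ p ≈ 1.8097 bits.
Huffman merges: 3/50+27/100→33/100; 8/25+33/100→13/20; 7/20+13/20→1. L = 99/50 ≈ 1.9800.
L − H = 1.9800 − 1.8097 = 0.170 bits.

0.170 bits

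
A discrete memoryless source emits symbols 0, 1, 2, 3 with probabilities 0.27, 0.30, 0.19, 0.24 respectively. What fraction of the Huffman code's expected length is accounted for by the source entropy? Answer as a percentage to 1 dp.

99.0%

Entropy H = −Σ p log₂ p ≈ 1.9805 bits.
Huffman merges: 19/100+6/25→43/100; 27/100+3/10→57/100; 43/100+57/100→1. L = 2 ≈ 2.0000.
Efficiency = H/L = 1.9805/2.0000 = 99.0%.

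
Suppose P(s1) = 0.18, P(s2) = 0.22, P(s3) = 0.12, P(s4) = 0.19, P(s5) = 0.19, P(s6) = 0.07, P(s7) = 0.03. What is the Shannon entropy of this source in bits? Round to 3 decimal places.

H = −Σ pᵢ log₂ pᵢ.
−0.18·log₂(0.18) = 0.4453
−0.22·log₂(0.22) = 0.4806
−0.12·log₂(0.12) = 0.3671
−0.19·log₂(0.19) = 0.4552
−0.19·log₂(0.19) = 0.4552
−0.07·log₂(0.07) = 0.2686
−0.03·log₂(0.03) = 0.1518
Sum ≈ 2.6237 → 2.624 bits.

2.624 bits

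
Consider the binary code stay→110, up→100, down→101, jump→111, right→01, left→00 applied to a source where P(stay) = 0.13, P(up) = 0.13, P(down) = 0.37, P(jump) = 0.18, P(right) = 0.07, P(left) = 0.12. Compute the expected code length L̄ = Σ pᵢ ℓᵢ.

2.81 bits/symbol

L̄ = Σ pᵢ·ℓᵢ = 0.13·3 + 0.13·3 + 0.37·3 + 0.18·3 + 0.07·2 + 0.12·2 = 2.81 bits/symbol.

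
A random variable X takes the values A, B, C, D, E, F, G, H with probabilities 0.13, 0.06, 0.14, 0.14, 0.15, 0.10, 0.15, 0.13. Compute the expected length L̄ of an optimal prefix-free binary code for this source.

Repeatedly combine the two least-probable nodes; the expected code length is the sum of the merged weights.
merge 3/50 + 1/10 → 4/25
merge 13/100 + 13/100 → 13/50
merge 7/50 + 7/50 → 7/25
merge 3/20 + 3/20 → 3/10
merge 4/25 + 13/50 → 21/50
merge 7/25 + 3/10 → 29/50
merge 21/50 + 29/50 → 1
L = 4/25 + 13/50 + 7/25 + 3/10 + 21/50 + 29/50 + 1 = 3 bits/symbol.

3 bits/symbol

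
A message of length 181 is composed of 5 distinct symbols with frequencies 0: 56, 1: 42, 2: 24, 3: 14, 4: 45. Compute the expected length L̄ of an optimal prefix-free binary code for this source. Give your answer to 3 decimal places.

2.210 bits/symbol

Probabilities are the counts divided by 181.
Repeatedly combine the two least-probable nodes; the expected code length is the sum of the merged weights.
merge 14/181 + 24/181 → 38/181
merge 38/181 + 42/181 → 80/181
merge 45/181 + 56/181 → 101/181
merge 80/181 + 101/181 → 1
L = 38/181 + 80/181 + 101/181 + 1 = 400/181 ≈ 2.210 bits/symbol.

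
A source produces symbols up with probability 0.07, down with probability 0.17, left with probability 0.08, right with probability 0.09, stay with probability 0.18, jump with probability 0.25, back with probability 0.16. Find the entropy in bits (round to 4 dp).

2.6756 bits

H = −Σ pᵢ log₂ pᵢ.
−0.07·log₂(0.07) = 0.2686
−0.17·log₂(0.17) = 0.4346
−0.08·log₂(0.08) = 0.2915
−0.09·log₂(0.09) = 0.3127
−0.18·log₂(0.18) = 0.4453
−0.25·log₂(0.25) = 0.5000
−0.16·log₂(0.16) = 0.4230
Sum ≈ 2.6756 → 2.6756 bits.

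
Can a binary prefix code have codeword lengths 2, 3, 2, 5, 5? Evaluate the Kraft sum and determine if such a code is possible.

With common denominator 2^5 = 32: Σ 2^(−ℓᵢ) = 8/32 + 4/32 + 8/32 + 1/32 + 1/32 = 22/32 = 0.6875.
Kraft's inequality requires Σ ≤ 1; here Σ = 0.6875 ≤ 1, so such a prefix code exists.

0.6875; yes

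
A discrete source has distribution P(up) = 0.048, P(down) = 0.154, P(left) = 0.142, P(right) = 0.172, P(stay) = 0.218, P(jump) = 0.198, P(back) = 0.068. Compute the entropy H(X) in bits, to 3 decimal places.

2.668 bits

H = −Σ pᵢ log₂ pᵢ.
−0.048·log₂(0.048) = 0.2103
−0.154·log₂(0.154) = 0.4156
−0.142·log₂(0.142) = 0.3999
−0.172·log₂(0.172) = 0.4368
−0.218·log₂(0.218) = 0.4791
−0.198·log₂(0.198) = 0.4626
−0.068·log₂(0.068) = 0.2637
Sum ≈ 2.6680 → 2.668 bits.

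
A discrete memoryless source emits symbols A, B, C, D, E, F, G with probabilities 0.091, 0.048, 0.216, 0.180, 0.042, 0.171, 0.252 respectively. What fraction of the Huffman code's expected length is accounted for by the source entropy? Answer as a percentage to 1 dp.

Entropy H = −Σ p log₂ p ≈ 2.5767 bits.
Huffman merges: 21/500+6/125→9/100; 9/100+91/1000→181/1000; 171/1000+9/50→351/1000; 181/1000+27/125→397/1000; 63/250+351/1000→603/1000; 397/1000+603/1000→1. L = 1311/500 ≈ 2.6220.
Efficiency = H/L = 2.5767/2.6220 = 98.3%.

98.3%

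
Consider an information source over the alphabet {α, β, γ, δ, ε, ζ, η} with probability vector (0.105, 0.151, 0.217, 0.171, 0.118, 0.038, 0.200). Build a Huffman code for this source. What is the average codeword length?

Repeatedly combine the two least-probable nodes; the expected code length is the sum of the merged weights.
merge 19/500 + 21/200 → 143/1000
merge 59/500 + 143/1000 → 261/1000
merge 151/1000 + 171/1000 → 161/500
merge 1/5 + 217/1000 → 417/1000
merge 261/1000 + 161/500 → 583/1000
merge 417/1000 + 583/1000 → 1
L = 143/1000 + 261/1000 + 161/500 + 417/1000 + 583/1000 + 1 = 1363/500 = 2.726 bits/symbol.

2.726 bits/symbol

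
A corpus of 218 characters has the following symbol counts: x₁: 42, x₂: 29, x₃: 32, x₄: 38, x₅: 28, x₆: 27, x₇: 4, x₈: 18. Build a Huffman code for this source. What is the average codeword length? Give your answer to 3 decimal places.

Probabilities are the counts divided by 218.
Repeatedly combine the two least-probable nodes; the expected code length is the sum of the merged weights.
merge 2/109 + 9/109 → 11/109
merge 11/109 + 27/218 → 49/218
merge 14/109 + 29/218 → 57/218
merge 16/109 + 19/109 → 35/109
merge 21/109 + 49/218 → 91/218
merge 57/218 + 35/109 → 127/218
merge 91/218 + 127/218 → 1
L = 11/109 + 49/218 + 57/218 + 35/109 + 91/218 + 127/218 + 1 = 317/109 ≈ 2.908 bits/symbol.

2.908 bits/symbol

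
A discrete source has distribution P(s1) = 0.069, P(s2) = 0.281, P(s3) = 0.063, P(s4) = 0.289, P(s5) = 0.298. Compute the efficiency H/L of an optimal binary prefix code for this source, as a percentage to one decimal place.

97.1%

Entropy H = −Σ p log₂ p ≈ 2.0701 bits.
Huffman merges: 63/1000+69/1000→33/250; 33/250+281/1000→413/1000; 289/1000+149/500→587/1000; 413/1000+587/1000→1. L = 533/250 ≈ 2.1320.
Efficiency = H/L = 2.0701/2.1320 = 97.1%.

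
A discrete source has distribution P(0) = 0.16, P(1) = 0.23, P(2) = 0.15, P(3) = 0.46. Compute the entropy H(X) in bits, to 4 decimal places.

H = −Σ pᵢ log₂ pᵢ.
−0.16·log₂(0.16) = 0.4230
−0.23·log₂(0.23) = 0.4877
−0.15·log₂(0.15) = 0.4105
−0.46·log₂(0.46) = 0.5153
Sum ≈ 1.8366 → 1.8366 bits.

1.8366 bits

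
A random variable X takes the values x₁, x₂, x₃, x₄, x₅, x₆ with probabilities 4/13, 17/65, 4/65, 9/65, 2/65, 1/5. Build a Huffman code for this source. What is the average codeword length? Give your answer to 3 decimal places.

2.323 bits/symbol

Repeatedly combine the two least-probable nodes; the expected code length is the sum of the merged weights.
merge 2/65 + 4/65 → 6/65
merge 6/65 + 9/65 → 3/13
merge 1/5 + 3/13 → 28/65
merge 17/65 + 4/13 → 37/65
merge 28/65 + 37/65 → 1
L = 6/65 + 3/13 + 28/65 + 37/65 + 1 = 151/65 ≈ 2.323 bits/symbol.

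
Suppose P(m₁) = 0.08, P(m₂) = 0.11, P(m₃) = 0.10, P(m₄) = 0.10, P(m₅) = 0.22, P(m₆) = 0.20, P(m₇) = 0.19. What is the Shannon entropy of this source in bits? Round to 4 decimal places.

H = −Σ pᵢ log₂ pᵢ.
−0.08·log₂(0.08) = 0.2915
−0.11·log₂(0.11) = 0.3503
−0.10·log₂(0.10) = 0.3322
−0.10·log₂(0.10) = 0.3322
−0.22·log₂(0.22) = 0.4806
−0.20·log₂(0.20) = 0.4644
−0.19·log₂(0.19) = 0.4552
Sum ≈ 2.7064 → 2.7064 bits.

2.7064 bits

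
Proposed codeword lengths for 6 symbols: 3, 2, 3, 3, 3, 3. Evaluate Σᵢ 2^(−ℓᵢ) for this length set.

0.875

With common denominator 2^3 = 8: Σ 2^(−ℓᵢ) = 1/8 + 2/8 + 1/8 + 1/8 + 1/8 + 1/8 = 7/8 = 0.875.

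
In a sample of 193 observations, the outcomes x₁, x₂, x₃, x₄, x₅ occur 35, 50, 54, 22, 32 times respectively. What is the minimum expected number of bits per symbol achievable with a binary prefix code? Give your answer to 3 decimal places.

Probabilities are the counts divided by 193.
Repeatedly combine the two least-probable nodes; the expected code length is the sum of the merged weights.
merge 22/193 + 32/193 → 54/193
merge 35/193 + 50/193 → 85/193
merge 54/193 + 54/193 → 108/193
merge 85/193 + 108/193 → 1
L = 54/193 + 85/193 + 108/193 + 1 = 440/193 ≈ 2.280 bits/symbol.

2.280 bits/symbol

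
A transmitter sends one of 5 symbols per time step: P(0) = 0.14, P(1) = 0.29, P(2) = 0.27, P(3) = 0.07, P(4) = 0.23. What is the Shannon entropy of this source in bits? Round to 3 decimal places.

2.181 bits

H = −Σ pᵢ log₂ pᵢ.
−0.14·log₂(0.14) = 0.3971
−0.29·log₂(0.29) = 0.5179
−0.27·log₂(0.27) = 0.5100
−0.07·log₂(0.07) = 0.2686
−0.23·log₂(0.23) = 0.4877
Sum ≈ 2.1813 → 2.181 bits.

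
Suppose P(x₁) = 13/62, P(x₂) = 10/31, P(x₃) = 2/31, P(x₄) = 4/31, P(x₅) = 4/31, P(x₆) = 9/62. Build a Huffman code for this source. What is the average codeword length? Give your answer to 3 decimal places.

Repeatedly combine the two least-probable nodes; the expected code length is the sum of the merged weights.
merge 2/31 + 4/31 → 6/31
merge 4/31 + 9/62 → 17/62
merge 6/31 + 13/62 → 25/62
merge 17/62 + 10/31 → 37/62
merge 25/62 + 37/62 → 1
L = 6/31 + 17/62 + 25/62 + 37/62 + 1 = 153/62 ≈ 2.468 bits/symbol.

2.468 bits/symbol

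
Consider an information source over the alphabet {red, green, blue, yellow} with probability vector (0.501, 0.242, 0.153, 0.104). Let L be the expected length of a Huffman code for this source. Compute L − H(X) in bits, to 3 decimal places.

Entropy H = −Σ p log₂ p ≈ 1.7489 bits.
Huffman merges: 13/125+153/1000→257/1000; 121/500+257/1000→499/1000; 499/1000+501/1000→1. L = 439/250 ≈ 1.7560.
L − H = 1.7560 − 1.7489 = 0.007 bits.

0.007 bits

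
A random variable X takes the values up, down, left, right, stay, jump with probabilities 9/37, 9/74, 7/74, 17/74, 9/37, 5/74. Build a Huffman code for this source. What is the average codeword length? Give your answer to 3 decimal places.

2.446 bits/symbol

Repeatedly combine the two least-probable nodes; the expected code length is the sum of the merged weights.
merge 5/74 + 7/74 → 6/37
merge 9/74 + 6/37 → 21/74
merge 17/74 + 9/37 → 35/74
merge 9/37 + 21/74 → 39/74
merge 35/74 + 39/74 → 1
L = 6/37 + 21/74 + 35/74 + 39/74 + 1 = 181/74 ≈ 2.446 bits/symbol.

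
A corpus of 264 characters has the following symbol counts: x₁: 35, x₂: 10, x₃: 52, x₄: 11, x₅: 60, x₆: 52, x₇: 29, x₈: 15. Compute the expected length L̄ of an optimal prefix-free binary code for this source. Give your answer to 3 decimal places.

2.792 bits/symbol

Probabilities are the counts divided by 264.
Repeatedly combine the two least-probable nodes; the expected code length is the sum of the merged weights.
merge 5/132 + 1/24 → 7/88
merge 5/88 + 7/88 → 3/22
merge 29/264 + 35/264 → 8/33
merge 3/22 + 13/66 → 1/3
merge 13/66 + 5/22 → 14/33
merge 8/33 + 1/3 → 19/33
merge 14/33 + 19/33 → 1
L = 7/88 + 3/22 + 8/33 + 1/3 + 14/33 + 19/33 + 1 = 67/24 ≈ 2.792 bits/symbol.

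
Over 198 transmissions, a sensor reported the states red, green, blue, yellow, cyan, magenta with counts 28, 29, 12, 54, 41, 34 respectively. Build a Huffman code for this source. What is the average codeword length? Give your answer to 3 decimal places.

2.520 bits/symbol

Probabilities are the counts divided by 198.
Repeatedly combine the two least-probable nodes; the expected code length is the sum of the merged weights.
merge 2/33 + 14/99 → 20/99
merge 29/198 + 17/99 → 7/22
merge 20/99 + 41/198 → 9/22
merge 3/11 + 7/22 → 13/22
merge 9/22 + 13/22 → 1
L = 20/99 + 7/22 + 9/22 + 13/22 + 1 = 499/198 ≈ 2.520 bits/symbol.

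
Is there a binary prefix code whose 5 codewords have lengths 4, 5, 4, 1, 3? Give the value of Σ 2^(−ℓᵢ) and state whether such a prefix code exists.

0.78125; yes

With common denominator 2^5 = 32: Σ 2^(−ℓᵢ) = 2/32 + 1/32 + 2/32 + 16/32 + 4/32 = 25/32 = 0.78125.
Kraft's inequality requires Σ ≤ 1; here Σ = 0.78125 ≤ 1, so such a prefix code exists.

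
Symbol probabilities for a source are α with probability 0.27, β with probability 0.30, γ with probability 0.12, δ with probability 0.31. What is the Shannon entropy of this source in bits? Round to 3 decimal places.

H = −Σ pᵢ log₂ pᵢ.
−0.27·log₂(0.27) = 0.5100
−0.30·log₂(0.30) = 0.5211
−0.12·log₂(0.12) = 0.3671
−0.31·log₂(0.31) = 0.5238
Sum ≈ 1.9220 → 1.922 bits.

1.922 bits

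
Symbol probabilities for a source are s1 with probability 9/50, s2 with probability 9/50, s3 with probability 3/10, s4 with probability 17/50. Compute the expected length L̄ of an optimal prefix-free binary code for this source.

2 bits/symbol

Repeatedly combine the two least-probable nodes; the expected code length is the sum of the merged weights.
merge 9/50 + 9/50 → 9/25
merge 3/10 + 17/50 → 16/25
merge 9/25 + 16/25 → 1
L = 9/25 + 16/25 + 1 = 2 bits/symbol.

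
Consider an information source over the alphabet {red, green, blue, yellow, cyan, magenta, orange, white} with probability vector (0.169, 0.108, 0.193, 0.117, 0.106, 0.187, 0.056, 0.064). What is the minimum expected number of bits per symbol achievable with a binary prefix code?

2.927 bits/symbol

Repeatedly combine the two least-probable nodes; the expected code length is the sum of the merged weights.
merge 7/125 + 8/125 → 3/25
merge 53/500 + 27/250 → 107/500
merge 117/1000 + 3/25 → 237/1000
merge 169/1000 + 187/1000 → 89/250
merge 193/1000 + 107/500 → 407/1000
merge 237/1000 + 89/250 → 593/1000
merge 407/1000 + 593/1000 → 1
L = 3/25 + 107/500 + 237/1000 + 89/250 + 407/1000 + 593/1000 + 1 = 2927/1000 = 2.927 bits/symbol.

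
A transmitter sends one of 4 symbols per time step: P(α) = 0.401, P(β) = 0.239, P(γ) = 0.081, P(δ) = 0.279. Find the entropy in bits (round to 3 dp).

1.830 bits

H = −Σ pᵢ log₂ pᵢ.
−0.401·log₂(0.401) = 0.5286
−0.239·log₂(0.239) = 0.4935
−0.081·log₂(0.081) = 0.2937
−0.279·log₂(0.279) = 0.5138
Sum ≈ 1.8297 → 1.830 bits.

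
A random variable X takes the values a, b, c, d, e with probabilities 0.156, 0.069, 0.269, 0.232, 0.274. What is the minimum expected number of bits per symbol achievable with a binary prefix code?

Repeatedly combine the two least-probable nodes; the expected code length is the sum of the merged weights.
merge 69/1000 + 39/250 → 9/40
merge 9/40 + 29/125 → 457/1000
merge 269/1000 + 137/500 → 543/1000
merge 457/1000 + 543/1000 → 1
L = 9/40 + 457/1000 + 543/1000 + 1 = 89/40 = 2.225 bits/symbol.

2.225 bits/symbol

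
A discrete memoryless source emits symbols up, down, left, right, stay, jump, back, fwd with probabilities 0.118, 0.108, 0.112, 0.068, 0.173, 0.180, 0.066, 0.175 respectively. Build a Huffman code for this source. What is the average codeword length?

2.954 bits/symbol

Repeatedly combine the two least-probable nodes; the expected code length is the sum of the merged weights.
merge 33/500 + 17/250 → 67/500
merge 27/250 + 14/125 → 11/50
merge 59/500 + 67/500 → 63/250
merge 173/1000 + 7/40 → 87/250
merge 9/50 + 11/50 → 2/5
merge 63/250 + 87/250 → 3/5
merge 2/5 + 3/5 → 1
L = 67/500 + 11/50 + 63/250 + 87/250 + 2/5 + 3/5 + 1 = 1477/500 = 2.954 bits/symbol.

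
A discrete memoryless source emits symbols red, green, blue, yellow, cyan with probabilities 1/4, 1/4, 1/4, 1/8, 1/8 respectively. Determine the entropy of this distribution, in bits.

2.25 bits

Each probability is a power of 1/2, so log₂(1/p) is an integer.
H = Σ p·log₂(1/p) = 1/4·2 + 1/4·2 + 1/4·2 + 1/8·3 + 1/8·3 = 2.25 bits.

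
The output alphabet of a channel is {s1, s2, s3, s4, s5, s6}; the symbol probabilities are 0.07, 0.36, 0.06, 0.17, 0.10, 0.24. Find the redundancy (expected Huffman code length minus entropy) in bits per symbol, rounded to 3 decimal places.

0.056 bits

Entropy H = −Σ p log₂ p ≈ 2.3036 bits.
Huffman merges: 3/50+7/100→13/100; 1/10+13/100→23/100; 17/100+23/100→2/5; 6/25+9/25→3/5; 2/5+3/5→1. L = 59/25 ≈ 2.3600.
L − H = 2.3600 − 2.3036 = 0.056 bits.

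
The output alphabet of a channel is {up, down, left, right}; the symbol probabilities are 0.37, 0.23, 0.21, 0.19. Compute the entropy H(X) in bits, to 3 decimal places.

H = −Σ pᵢ log₂ pᵢ.
−0.37·log₂(0.37) = 0.5307
−0.23·log₂(0.23) = 0.4877
−0.21·log₂(0.21) = 0.4728
−0.19·log₂(0.19) = 0.4552
Sum ≈ 1.9464 → 1.946 bits.

1.946 bits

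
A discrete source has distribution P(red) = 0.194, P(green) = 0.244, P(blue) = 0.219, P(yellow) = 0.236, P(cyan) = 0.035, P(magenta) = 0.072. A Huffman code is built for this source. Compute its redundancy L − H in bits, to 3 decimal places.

Entropy H = −Σ p log₂ p ≈ 2.3696 bits.
Huffman merges: 7/200+9/125→107/1000; 107/1000+97/500→301/1000; 219/1000+59/250→91/200; 61/250+301/1000→109/200; 91/200+109/200→1. L = 301/125 ≈ 2.4080.
L − H = 2.4080 − 2.3696 = 0.038 bits.

0.038 bits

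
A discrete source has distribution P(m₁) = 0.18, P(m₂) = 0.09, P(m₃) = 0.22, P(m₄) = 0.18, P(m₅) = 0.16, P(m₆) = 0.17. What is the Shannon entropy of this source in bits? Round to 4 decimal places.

2.5414 bits

H = −Σ pᵢ log₂ pᵢ.
−0.18·log₂(0.18) = 0.4453
−0.09·log₂(0.09) = 0.3127
−0.22·log₂(0.22) = 0.4806
−0.18·log₂(0.18) = 0.4453
−0.16·log₂(0.16) = 0.4230
−0.17·log₂(0.17) = 0.4346
Sum ≈ 2.5414 → 2.5414 bits.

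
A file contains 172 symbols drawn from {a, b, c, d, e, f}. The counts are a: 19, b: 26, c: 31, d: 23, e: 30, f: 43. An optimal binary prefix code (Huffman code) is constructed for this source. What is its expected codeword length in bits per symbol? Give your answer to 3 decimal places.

Probabilities are the counts divided by 172.
Repeatedly combine the two least-probable nodes; the expected code length is the sum of the merged weights.
merge 19/172 + 23/172 → 21/86
merge 13/86 + 15/86 → 14/43
merge 31/172 + 21/86 → 73/172
merge 1/4 + 14/43 → 99/172
merge 73/172 + 99/172 → 1
L = 21/86 + 14/43 + 73/172 + 99/172 + 1 = 221/86 ≈ 2.570 bits/symbol.

2.570 bits/symbol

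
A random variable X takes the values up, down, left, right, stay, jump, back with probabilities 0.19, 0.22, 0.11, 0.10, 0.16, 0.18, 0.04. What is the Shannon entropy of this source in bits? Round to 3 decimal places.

H = −Σ pᵢ log₂ pᵢ.
−0.19·log₂(0.19) = 0.4552
−0.22·log₂(0.22) = 0.4806
−0.11·log₂(0.11) = 0.3503
−0.10·log₂(0.10) = 0.3322
−0.16·log₂(0.16) = 0.4230
−0.18·log₂(0.18) = 0.4453
−0.04·log₂(0.04) = 0.1858
Sum ≈ 2.6724 → 2.672 bits.

2.672 bits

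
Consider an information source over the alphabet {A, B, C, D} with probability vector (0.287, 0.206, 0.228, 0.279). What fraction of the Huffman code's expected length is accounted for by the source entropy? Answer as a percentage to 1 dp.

99.3%

Entropy H = −Σ p log₂ p ≈ 1.9865 bits.
Huffman merges: 103/500+57/250→217/500; 279/1000+287/1000→283/500; 217/500+283/500→1. L = 2 ≈ 2.0000.
Efficiency = H/L = 1.9865/2.0000 = 99.3%.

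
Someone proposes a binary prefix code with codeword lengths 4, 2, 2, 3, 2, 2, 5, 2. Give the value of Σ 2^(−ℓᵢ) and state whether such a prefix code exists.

1.46875; no

With common denominator 2^5 = 32: Σ 2^(−ℓᵢ) = 2/32 + 8/32 + 8/32 + 4/32 + 8/32 + 8/32 + 1/32 + 8/32 = 47/32 = 1.46875.
Kraft's inequality requires Σ ≤ 1; here Σ = 1.46875 > 1, so no such prefix code exists.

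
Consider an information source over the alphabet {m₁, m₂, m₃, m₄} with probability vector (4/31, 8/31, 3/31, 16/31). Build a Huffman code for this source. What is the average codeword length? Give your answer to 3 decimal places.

1.710 bits/symbol

Repeatedly combine the two least-probable nodes; the expected code length is the sum of the merged weights.
merge 3/31 + 4/31 → 7/31
merge 7/31 + 8/31 → 15/31
merge 15/31 + 16/31 → 1
L = 7/31 + 15/31 + 1 = 53/31 ≈ 1.710 bits/symbol.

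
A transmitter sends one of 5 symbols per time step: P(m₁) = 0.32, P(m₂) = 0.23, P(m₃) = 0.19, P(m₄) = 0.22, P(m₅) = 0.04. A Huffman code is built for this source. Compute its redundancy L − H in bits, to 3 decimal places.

Entropy H = −Σ p log₂ p ≈ 2.1353 bits.
Huffman merges: 1/25+19/100→23/100; 11/50+23/100→9/20; 23/100+8/25→11/20; 9/20+11/20→1. L = 223/100 ≈ 2.2300.
L − H = 2.2300 − 2.1353 = 0.095 bits.

0.095 bits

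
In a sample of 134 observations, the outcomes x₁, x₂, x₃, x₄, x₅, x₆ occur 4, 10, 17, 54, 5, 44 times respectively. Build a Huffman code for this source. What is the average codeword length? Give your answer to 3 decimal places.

2.075 bits/symbol

Probabilities are the counts divided by 134.
Repeatedly combine the two least-probable nodes; the expected code length is the sum of the merged weights.
merge 2/67 + 5/134 → 9/134
merge 9/134 + 5/67 → 19/134
merge 17/134 + 19/134 → 18/67
merge 18/67 + 22/67 → 40/67
merge 27/67 + 40/67 → 1
L = 9/134 + 19/134 + 18/67 + 40/67 + 1 = 139/67 ≈ 2.075 bits/symbol.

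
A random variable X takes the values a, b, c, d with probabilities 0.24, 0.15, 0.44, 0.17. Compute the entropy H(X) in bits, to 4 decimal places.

1.8604 bits

H = −Σ pᵢ log₂ pᵢ.
−0.24·log₂(0.24) = 0.4941
−0.15·log₂(0.15) = 0.4105
−0.44·log₂(0.44) = 0.5211
−0.17·log₂(0.17) = 0.4346
Sum ≈ 1.8604 → 1.8604 bits.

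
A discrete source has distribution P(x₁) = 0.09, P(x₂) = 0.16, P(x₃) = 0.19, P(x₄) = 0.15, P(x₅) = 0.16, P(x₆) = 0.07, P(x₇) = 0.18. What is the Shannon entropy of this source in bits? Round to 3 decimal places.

2.738 bits

H = −Σ pᵢ log₂ pᵢ.
−0.09·log₂(0.09) = 0.3127
−0.16·log₂(0.16) = 0.4230
−0.19·log₂(0.19) = 0.4552
−0.15·log₂(0.15) = 0.4105
−0.16·log₂(0.16) = 0.4230
−0.07·log₂(0.07) = 0.2686
−0.18·log₂(0.18) = 0.4453
Sum ≈ 2.7383 → 2.738 bits.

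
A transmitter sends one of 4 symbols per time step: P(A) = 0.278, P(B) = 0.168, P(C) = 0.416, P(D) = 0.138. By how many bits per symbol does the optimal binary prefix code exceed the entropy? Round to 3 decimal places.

0.024 bits

Entropy H = −Σ p log₂ p ≈ 1.8665 bits.
Huffman merges: 69/500+21/125→153/500; 139/500+153/500→73/125; 52/125+73/125→1. L = 189/100 ≈ 1.8900.
L − H = 1.8900 − 1.8665 = 0.024 bits.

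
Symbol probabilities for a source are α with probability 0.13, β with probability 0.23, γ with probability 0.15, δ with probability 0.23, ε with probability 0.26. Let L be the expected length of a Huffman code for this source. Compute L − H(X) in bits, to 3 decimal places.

0.006 bits

Entropy H = −Σ p log₂ p ≈ 2.2738 bits.
Huffman merges: 13/100+3/20→7/25; 23/100+23/100→23/50; 13/50+7/25→27/50; 23/50+27/50→1. L = 57/25 ≈ 2.2800.
L − H = 2.2800 − 2.2738 = 0.006 bits.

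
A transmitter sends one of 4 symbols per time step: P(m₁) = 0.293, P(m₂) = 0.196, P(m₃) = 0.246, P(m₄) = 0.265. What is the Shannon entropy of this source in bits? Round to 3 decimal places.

1.985 bits

H = −Σ pᵢ log₂ pᵢ.
−0.293·log₂(0.293) = 0.5189
−0.196·log₂(0.196) = 0.4608
−0.246·log₂(0.246) = 0.4977
−0.265·log₂(0.265) = 0.5077
Sum ≈ 1.9852 → 1.985 bits.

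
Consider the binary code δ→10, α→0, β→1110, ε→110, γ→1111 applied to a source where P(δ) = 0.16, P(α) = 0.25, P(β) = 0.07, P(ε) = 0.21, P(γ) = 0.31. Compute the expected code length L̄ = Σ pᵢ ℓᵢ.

L̄ = Σ pᵢ·ℓᵢ = 0.16·2 + 0.25·1 + 0.07·4 + 0.21·3 + 0.31·4 = 2.72 bits/symbol.

2.72 bits/symbol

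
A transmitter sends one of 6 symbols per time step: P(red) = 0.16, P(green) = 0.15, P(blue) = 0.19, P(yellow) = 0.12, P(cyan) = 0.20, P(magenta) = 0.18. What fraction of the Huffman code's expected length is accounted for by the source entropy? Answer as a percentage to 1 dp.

Entropy H = −Σ p log₂ p ≈ 2.5655 bits.
Huffman merges: 3/25+3/20→27/100; 4/25+9/50→17/50; 19/100+1/5→39/100; 27/100+17/50→61/100; 39/100+61/100→1. L = 261/100 ≈ 2.6100.
Efficiency = H/L = 2.5655/2.6100 = 98.3%.

98.3%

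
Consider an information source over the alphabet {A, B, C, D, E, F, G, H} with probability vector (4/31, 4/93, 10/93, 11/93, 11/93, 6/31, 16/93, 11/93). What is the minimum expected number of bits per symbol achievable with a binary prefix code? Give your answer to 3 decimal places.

2.957 bits/symbol

Repeatedly combine the two least-probable nodes; the expected code length is the sum of the merged weights.
merge 4/93 + 10/93 → 14/93
merge 11/93 + 11/93 → 22/93
merge 11/93 + 4/31 → 23/93
merge 14/93 + 16/93 → 10/31
merge 6/31 + 22/93 → 40/93
merge 23/93 + 10/31 → 53/93
merge 40/93 + 53/93 → 1
L = 14/93 + 22/93 + 23/93 + 10/31 + 40/93 + 53/93 + 1 = 275/93 ≈ 2.957 bits/symbol.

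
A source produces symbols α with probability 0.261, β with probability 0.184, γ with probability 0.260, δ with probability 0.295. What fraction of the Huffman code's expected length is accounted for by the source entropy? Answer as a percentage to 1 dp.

99.0%

Entropy H = −Σ p log₂ p ≈ 1.9800 bits.
Huffman merges: 23/125+13/50→111/250; 261/1000+59/200→139/250; 111/250+139/250→1. L = 2 ≈ 2.0000.
Efficiency = H/L = 1.9800/2.0000 = 99.0%.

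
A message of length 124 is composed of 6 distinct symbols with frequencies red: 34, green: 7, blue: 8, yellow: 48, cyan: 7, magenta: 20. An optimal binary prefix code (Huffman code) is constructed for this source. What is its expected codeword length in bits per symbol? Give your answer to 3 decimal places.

Probabilities are the counts divided by 124.
Repeatedly combine the two least-probable nodes; the expected code length is the sum of the merged weights.
merge 7/124 + 7/124 → 7/62
merge 2/31 + 7/62 → 11/62
merge 5/31 + 11/62 → 21/62
merge 17/62 + 21/62 → 19/31
merge 12/31 + 19/31 → 1
L = 7/62 + 11/62 + 21/62 + 19/31 + 1 = 139/62 ≈ 2.242 bits/symbol.

2.242 bits/symbol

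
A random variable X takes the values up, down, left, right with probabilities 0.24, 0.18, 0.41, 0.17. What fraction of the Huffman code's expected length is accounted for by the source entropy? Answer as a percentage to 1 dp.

98.0%

Entropy H = −Σ p log₂ p ≈ 1.9014 bits.
Huffman merges: 17/100+9/50→7/20; 6/25+7/20→59/100; 41/100+59/100→1. L = 97/50 ≈ 1.9400.
Efficiency = H/L = 1.9014/1.9400 = 98.0%.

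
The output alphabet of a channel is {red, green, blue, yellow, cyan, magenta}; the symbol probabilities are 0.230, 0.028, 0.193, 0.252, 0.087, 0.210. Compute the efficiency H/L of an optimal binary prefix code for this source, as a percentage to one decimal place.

Entropy H = −Σ p log₂ p ≈ 2.3706 bits.
Huffman merges: 7/250+87/1000→23/200; 23/200+193/1000→77/250; 21/100+23/100→11/25; 63/250+77/250→14/25; 11/25+14/25→1. L = 2423/1000 ≈ 2.4230.
Efficiency = H/L = 2.3706/2.4230 = 97.8%.

97.8%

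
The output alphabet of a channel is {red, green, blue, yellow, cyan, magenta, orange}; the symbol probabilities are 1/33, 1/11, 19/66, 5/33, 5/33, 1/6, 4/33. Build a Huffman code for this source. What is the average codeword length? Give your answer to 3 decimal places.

2.667 bits/symbol

Repeatedly combine the two least-probable nodes; the expected code length is the sum of the merged weights.
merge 1/33 + 1/11 → 4/33
merge 4/33 + 4/33 → 8/33
merge 5/33 + 5/33 → 10/33
merge 1/6 + 8/33 → 9/22
merge 19/66 + 10/33 → 13/22
merge 9/22 + 13/22 → 1
L = 4/33 + 8/33 + 10/33 + 9/22 + 13/22 + 1 = 8/3 ≈ 2.667 bits/symbol.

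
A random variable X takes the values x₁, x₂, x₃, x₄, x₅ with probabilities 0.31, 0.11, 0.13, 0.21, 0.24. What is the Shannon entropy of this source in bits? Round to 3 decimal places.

2.224 bits

H = −Σ pᵢ log₂ pᵢ.
−0.31·log₂(0.31) = 0.5238
−0.11·log₂(0.11) = 0.3503
−0.13·log₂(0.13) = 0.3826
−0.21·log₂(0.21) = 0.4728
−0.24·log₂(0.24) = 0.4941
Sum ≈ 2.2237 → 2.224 bits.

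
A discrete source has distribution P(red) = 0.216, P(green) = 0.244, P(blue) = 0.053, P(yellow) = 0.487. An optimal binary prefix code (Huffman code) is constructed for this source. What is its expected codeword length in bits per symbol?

Repeatedly combine the two least-probable nodes; the expected code length is the sum of the merged weights.
merge 53/1000 + 27/125 → 269/1000
merge 61/250 + 269/1000 → 513/1000
merge 487/1000 + 513/1000 → 1
L = 269/1000 + 513/1000 + 1 = 891/500 = 1.782 bits/symbol.

1.782 bits/symbol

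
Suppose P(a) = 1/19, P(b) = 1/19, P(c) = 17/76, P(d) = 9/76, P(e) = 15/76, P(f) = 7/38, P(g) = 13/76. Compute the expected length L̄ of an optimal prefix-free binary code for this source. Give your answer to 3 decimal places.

Repeatedly combine the two least-probable nodes; the expected code length is the sum of the merged weights.
merge 1/19 + 1/19 → 2/19
merge 2/19 + 9/76 → 17/76
merge 13/76 + 7/38 → 27/76
merge 15/76 + 17/76 → 8/19
merge 17/76 + 27/76 → 11/19
merge 8/19 + 11/19 → 1
L = 2/19 + 17/76 + 27/76 + 8/19 + 11/19 + 1 = 51/19 ≈ 2.684 bits/symbol.

2.684 bits/symbol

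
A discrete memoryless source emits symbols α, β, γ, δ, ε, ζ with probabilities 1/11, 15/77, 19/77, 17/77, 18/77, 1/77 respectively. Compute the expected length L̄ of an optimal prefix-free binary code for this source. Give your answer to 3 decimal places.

2.403 bits/symbol

Repeatedly combine the two least-probable nodes; the expected code length is the sum of the merged weights.
merge 1/77 + 1/11 → 8/77
merge 8/77 + 15/77 → 23/77
merge 17/77 + 18/77 → 5/11
merge 19/77 + 23/77 → 6/11
merge 5/11 + 6/11 → 1
L = 8/77 + 23/77 + 5/11 + 6/11 + 1 = 185/77 ≈ 2.403 bits/symbol.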